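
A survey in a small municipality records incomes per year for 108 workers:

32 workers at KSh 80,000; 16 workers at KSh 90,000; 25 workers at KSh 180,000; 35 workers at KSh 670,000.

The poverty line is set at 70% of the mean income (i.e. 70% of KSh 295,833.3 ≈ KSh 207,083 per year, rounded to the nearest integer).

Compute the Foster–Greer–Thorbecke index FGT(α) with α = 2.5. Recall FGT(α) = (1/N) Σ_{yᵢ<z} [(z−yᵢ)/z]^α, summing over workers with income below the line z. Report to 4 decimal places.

0.1245

Below the line: 32×KSh 80,000, 16×KSh 90,000, 25×KSh 180,000 (q = 73 of N = 108).
Normalized shortfalls: (207083−80000)/207083 = 0.6137 (×32); (207083−90000)/207083 = 0.5654 (×16); (207083−180000)/207083 = 0.1308 (×25).
Raised to α = 2.5: 0.29502 (×32); 0.24037 (×16); 0.00619 (×25).
Sum = 13.441272; FGT(2.5) = 13.441272 / 108 = 0.1245.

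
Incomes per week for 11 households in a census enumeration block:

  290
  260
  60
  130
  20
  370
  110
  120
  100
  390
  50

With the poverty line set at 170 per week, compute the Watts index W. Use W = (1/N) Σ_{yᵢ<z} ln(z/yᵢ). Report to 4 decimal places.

0.5443

Incomes under z: 20, 50, 60, 100, 110, 120, 130 (q = 7 of N = 11).
ln(z/y) terms: ln(170/20) = 2.1401; ln(170/50) = 1.2238; ln(170/60) = 1.0415; ln(170/100) = 0.5306; ln(170/110) = 0.4353; ln(170/120) = 0.3483; ln(170/130) = 0.2683.
W = 5.987812 / 11 = 0.5443.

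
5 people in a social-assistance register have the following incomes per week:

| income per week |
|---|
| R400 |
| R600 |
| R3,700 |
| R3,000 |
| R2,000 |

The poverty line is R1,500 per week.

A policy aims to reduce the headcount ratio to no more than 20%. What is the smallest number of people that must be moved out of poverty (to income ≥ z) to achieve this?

1

Currently q = 2 of N = 5 are below the line (H = 0.400).
A headcount ratio of at most 20% allows at most ⌊0.20 × 5⌋ = 1 poor people.
So at least 2 − 1 = 1 must be lifted.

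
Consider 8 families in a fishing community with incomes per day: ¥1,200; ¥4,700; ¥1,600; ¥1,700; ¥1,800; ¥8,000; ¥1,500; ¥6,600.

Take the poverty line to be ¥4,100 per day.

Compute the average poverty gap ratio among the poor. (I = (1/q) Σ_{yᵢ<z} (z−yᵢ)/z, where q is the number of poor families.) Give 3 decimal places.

0.620

Below z: ¥1,200, ¥1,500, ¥1,600, ¥1,700, ¥1,800 (q = 5 of N = 8).
Relative gaps: 0.7073, 0.6341, 0.6098, 0.5854, 0.5610; sum = 3.097561.
The income-gap ratio divides by q (the poor only): 3.097561 / 5 = 0.620.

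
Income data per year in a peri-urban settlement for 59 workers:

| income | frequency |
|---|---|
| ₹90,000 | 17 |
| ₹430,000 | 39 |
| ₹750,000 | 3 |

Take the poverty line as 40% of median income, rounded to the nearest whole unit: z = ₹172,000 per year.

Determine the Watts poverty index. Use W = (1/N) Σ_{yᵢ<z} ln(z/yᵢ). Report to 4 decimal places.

0.1866

Below the line: 17×₹90,000 (q = 17 of N = 59).
Log gaps: ln(172000/90000) = 0.6477 (×17).
W = 11.010642 / 59 = 0.1866.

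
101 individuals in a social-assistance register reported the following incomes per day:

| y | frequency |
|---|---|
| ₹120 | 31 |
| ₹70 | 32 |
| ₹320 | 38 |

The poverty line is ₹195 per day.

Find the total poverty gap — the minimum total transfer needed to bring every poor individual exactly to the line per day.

Below z: 32×₹70, 31×₹120 (q = 63 of N = 101).
Individual gaps: 32×(195−70) = 4000; 31×(195−120) = 2325.
Aggregate gap = ₹6,325.

₹6,325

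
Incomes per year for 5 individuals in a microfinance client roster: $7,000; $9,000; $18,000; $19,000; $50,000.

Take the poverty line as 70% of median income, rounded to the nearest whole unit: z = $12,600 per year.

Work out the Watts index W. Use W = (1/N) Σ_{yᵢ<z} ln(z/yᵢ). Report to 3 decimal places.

Incomes under z: $7,000, $9,000 (q = 2 of N = 5).
Log gaps: ln(12600/7000) = 0.5878; ln(12600/9000) = 0.3365.
W = 0.924259 / 5 = 0.185.

0.185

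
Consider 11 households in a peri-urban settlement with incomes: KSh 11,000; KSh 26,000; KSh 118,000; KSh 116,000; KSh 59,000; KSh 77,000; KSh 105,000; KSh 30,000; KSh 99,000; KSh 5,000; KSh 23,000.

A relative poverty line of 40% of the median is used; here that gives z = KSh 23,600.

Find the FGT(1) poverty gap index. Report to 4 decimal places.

0.1225

Below z: KSh 5,000, KSh 11,000, KSh 23,000 (q = 3 of N = 11).
Shortfall ratios: (23600−5000)/23600 = 0.7881; (23600−11000)/23600 = 0.5339; (23600−23000)/23600 = 0.0254.
Σ = 1.347458. Dividing by the full population N = 11 gives P₁ = 0.1225.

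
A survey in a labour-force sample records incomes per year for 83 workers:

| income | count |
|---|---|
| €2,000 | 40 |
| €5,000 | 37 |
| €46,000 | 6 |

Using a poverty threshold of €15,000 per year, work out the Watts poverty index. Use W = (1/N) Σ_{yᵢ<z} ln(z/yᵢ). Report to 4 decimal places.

1.4608

Below z: 40×€2,000, 37×€5,000 (q = 77 of N = 83).
Log shortfalls: ln(15000/2000) = 2.0149 (×40); ln(15000/5000) = 1.0986 (×37).
W = 121.244776 / 83 = 1.4608.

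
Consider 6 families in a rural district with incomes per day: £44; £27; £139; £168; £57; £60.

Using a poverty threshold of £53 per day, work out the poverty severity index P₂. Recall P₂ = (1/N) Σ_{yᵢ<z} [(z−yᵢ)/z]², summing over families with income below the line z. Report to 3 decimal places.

0.045

Poor units: £27, £44 (q = 2 of N = 6).
Relative gaps: (53−27)/53 = 0.4906; (53−44)/53 = 0.1698.
Squared: 0.2407; 0.0288.
Sum = 0.269491; P₂ = 0.269491 / 6 = 0.045.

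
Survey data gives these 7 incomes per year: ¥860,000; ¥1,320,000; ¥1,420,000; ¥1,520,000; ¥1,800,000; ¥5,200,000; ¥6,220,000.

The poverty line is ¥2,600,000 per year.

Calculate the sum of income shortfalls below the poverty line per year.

Poor units: ¥860,000, ¥1,320,000, ¥1,420,000, ¥1,520,000, ¥1,800,000 (q = 5 of N = 7).
Individual gaps: 2600000−860000 = 1740000; 2600000−1320000 = 1280000; 2600000−1420000 = 1180000; 2600000−1520000 = 1080000; 2600000−1800000 = 800000.
Aggregate gap = ¥6,080,000.

¥6,080,000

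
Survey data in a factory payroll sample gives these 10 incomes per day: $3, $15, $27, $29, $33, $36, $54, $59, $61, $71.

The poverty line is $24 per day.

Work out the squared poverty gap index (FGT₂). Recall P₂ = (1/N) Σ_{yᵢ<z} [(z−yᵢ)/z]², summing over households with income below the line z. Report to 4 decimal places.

Below z: $3, $15 (q = 2 of N = 10).
Relative gaps: (24−3)/24 = 0.8750; (24−15)/24 = 0.3750.
Squared: 0.7656; 0.1406.
Sum = 0.906250; P₂ = 0.906250 / 10 = 0.0906.

0.0906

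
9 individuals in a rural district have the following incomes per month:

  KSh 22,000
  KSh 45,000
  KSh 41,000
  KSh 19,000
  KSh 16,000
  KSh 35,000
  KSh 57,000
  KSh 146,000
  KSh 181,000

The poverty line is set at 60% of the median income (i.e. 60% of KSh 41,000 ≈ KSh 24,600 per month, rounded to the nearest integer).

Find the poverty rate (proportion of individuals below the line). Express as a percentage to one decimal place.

33.3%

3 of the 9 individuals have income below KSh 24,600.
H = 3/9 = 33.3%.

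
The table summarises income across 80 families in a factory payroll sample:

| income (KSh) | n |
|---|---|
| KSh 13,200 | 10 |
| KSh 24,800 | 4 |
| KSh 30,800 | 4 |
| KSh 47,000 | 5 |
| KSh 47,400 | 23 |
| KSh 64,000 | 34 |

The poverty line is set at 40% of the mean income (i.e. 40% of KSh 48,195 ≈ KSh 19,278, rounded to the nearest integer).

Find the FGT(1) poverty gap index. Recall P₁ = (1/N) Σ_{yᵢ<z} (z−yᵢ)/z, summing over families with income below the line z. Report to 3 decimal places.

Poor units: 10×KSh 13,200 (q = 10 of N = 80).
Normalized shortfalls: (19278−13200)/19278 = 0.3153 (×10).
Σ = 3.152817. Dividing by the full population N = 80 gives P₁ = 0.039.

0.039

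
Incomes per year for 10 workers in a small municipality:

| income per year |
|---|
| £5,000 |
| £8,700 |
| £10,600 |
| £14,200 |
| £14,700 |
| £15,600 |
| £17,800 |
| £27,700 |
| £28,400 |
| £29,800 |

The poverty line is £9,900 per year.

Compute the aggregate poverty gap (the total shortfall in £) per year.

£6,100

Below z: £5,000, £8,700 (q = 2 of N = 10).
Individual gaps: 9900−5000 = 4900; 9900−8700 = 1200.
Aggregate gap = £6,100.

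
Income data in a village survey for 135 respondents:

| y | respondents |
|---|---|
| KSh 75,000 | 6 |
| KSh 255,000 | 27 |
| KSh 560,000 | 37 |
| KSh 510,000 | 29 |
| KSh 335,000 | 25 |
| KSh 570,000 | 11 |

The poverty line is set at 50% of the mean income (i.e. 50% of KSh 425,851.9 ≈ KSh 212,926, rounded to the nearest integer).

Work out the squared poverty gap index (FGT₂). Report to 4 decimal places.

Below z: 6×KSh 75,000 (q = 6 of N = 135).
Gap ratios (z−y)/z: (212926−75000)/212926 = 0.6478 (×6).
Squared: 0.4196 (×6).
Sum = 2.517597; P₂ = 2.517597 / 135 = 0.0186.

0.0186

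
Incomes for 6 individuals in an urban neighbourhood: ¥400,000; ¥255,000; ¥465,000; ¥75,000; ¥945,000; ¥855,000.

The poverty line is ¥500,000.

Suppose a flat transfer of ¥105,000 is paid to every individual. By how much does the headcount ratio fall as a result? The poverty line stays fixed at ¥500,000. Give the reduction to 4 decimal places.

0.3333

Before: below the line — ¥75,000, ¥255,000, ¥400,000, ¥465,000; headcount ratio = 0.666667.
After the ¥105,000 transfer: below the line — ¥180,000, ¥360,000; headcount ratio = 0.333333.
Reduction = 0.666667 − 0.333333 = 0.3333.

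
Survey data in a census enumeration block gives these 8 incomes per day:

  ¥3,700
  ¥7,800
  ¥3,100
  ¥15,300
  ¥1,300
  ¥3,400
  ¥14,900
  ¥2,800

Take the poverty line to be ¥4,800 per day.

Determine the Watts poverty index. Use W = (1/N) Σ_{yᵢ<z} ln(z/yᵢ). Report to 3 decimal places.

Incomes under z: ¥1,300, ¥2,800, ¥3,100, ¥3,400, ¥3,700 (q = 5 of N = 8).
Log gaps: ln(4800/1300) = 1.3063; ln(4800/2800) = 0.5390; ln(4800/3100) = 0.4372; ln(4800/3400) = 0.3448; ln(4800/3700) = 0.2603.
W = 2.887586 / 8 = 0.361.

0.361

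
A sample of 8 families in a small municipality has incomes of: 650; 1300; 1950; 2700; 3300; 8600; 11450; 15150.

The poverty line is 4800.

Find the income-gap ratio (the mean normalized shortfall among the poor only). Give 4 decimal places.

Below z: 650, 1300, 1950, 2700, 3300 (q = 5 of N = 8).
Shortfall ratios (z−y)/z: 0.8646, 0.7292, 0.5938, 0.4375, 0.3125; sum = 2.937500.
I averages over the q = 5 poor units only: 2.937500 / 5 = 0.5875.

0.5875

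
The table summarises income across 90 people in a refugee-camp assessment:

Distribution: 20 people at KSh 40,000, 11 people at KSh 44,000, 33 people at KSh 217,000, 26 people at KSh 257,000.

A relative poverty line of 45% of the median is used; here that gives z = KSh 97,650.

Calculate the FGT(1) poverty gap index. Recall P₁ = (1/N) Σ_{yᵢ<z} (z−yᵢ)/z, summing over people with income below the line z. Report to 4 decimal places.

Below the line: 20×KSh 40,000, 11×KSh 44,000 (q = 31 of N = 90).
Normalized shortfalls: (97650−40000)/97650 = 0.5904 (×20); (97650−44000)/97650 = 0.5494 (×11).
Sum of shortfalls = 17.850998; P₁ averages over all N: 17.850998 / 90 = 0.1983.

0.1983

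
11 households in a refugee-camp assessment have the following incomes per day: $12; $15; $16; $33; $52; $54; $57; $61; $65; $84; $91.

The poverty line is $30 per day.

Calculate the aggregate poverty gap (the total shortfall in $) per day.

Below z: $12, $15, $16 (q = 3 of N = 11).
Individual gaps: 30−12 = 18; 30−15 = 15; 30−16 = 14.
Aggregate gap = $47.

$47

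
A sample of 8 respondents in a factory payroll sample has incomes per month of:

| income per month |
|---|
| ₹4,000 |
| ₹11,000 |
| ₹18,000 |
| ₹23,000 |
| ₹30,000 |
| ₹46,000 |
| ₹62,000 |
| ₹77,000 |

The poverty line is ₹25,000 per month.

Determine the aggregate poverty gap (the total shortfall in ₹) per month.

Incomes under z: ₹4,000, ₹11,000, ₹18,000, ₹23,000 (q = 4 of N = 8).
Individual gaps: 25000−4000 = 21000; 25000−11000 = 14000; 25000−18000 = 7000; 25000−23000 = 2000.
Aggregate gap = ₹44,000.

₹44,000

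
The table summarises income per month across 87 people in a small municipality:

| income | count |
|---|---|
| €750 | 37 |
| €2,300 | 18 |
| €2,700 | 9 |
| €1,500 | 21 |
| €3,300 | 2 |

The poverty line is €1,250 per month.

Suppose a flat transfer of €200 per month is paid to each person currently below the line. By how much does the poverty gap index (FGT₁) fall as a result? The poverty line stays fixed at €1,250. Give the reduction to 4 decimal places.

Before: below the line — 37×€750; poverty gap index (FGT₁) = 0.170115.
After the €200 transfer: below the line — 37×€950; poverty gap index (FGT₁) = 0.102069.
Reduction = 0.170115 − 0.102069 = 0.0680.

0.0680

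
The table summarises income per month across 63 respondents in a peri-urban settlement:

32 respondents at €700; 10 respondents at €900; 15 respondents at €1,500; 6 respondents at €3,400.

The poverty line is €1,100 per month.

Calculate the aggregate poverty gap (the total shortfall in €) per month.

€14,800

Poor units: 32×€700, 10×€900 (q = 42 of N = 63).
Individual gaps: 32×(1100−700) = 12800; 10×(1100−900) = 2000.
Aggregate gap = €14,800.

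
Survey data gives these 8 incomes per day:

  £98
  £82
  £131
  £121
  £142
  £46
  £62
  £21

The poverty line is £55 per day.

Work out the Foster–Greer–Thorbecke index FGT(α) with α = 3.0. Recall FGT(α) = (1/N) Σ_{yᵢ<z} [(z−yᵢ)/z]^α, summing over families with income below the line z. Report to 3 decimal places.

Incomes under z: £21, £46 (q = 2 of N = 8).
Shortfall ratios: (55−21)/55 = 0.6182; (55−46)/55 = 0.1636.
Raised to α = 3.0: 0.23624; 0.00438.
Sum = 0.240619; FGT(3.0) = 0.240619 / 8 = 0.030.

0.030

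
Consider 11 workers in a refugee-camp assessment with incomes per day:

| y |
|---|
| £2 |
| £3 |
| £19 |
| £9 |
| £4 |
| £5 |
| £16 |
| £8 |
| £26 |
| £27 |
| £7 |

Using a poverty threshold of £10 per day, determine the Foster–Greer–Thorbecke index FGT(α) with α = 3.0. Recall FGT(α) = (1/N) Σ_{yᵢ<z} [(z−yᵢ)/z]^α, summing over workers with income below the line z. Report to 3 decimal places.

Below z: £2, £3, £4, £5, £7, £8, £9 (q = 7 of N = 11).
Gap ratios (z−y)/z: (10−2)/10 = 0.8000; (10−3)/10 = 0.7000; (10−4)/10 = 0.6000; (10−5)/10 = 0.5000; (10−7)/10 = 0.3000; (10−8)/10 = 0.2000; (10−9)/10 = 0.1000.
Raised to α = 3.0: 0.51200; 0.34300; 0.21600; 0.12500; 0.02700; 0.00800; 0.00100.
Sum = 1.232000; FGT(3.0) = 1.232000 / 11 = 0.112.

0.112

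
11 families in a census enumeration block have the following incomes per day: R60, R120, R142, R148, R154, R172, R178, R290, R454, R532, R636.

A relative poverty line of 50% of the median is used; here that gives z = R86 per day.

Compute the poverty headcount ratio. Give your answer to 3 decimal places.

1 of the 11 families have income below R86.
H = 1/11 = 0.091.

0.091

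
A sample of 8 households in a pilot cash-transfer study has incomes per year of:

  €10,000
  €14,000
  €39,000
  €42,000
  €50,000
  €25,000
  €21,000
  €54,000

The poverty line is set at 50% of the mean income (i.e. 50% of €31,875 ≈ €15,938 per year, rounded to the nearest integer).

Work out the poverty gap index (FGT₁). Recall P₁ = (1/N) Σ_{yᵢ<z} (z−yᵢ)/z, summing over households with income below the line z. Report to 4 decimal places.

0.0618

Below the line: €10,000, €14,000 (q = 2 of N = 8).
Relative gaps: (15938−10000)/15938 = 0.3726; (15938−14000)/15938 = 0.1216.
Σ = 0.494165. Dividing by the full population N = 8 gives P₁ = 0.0618.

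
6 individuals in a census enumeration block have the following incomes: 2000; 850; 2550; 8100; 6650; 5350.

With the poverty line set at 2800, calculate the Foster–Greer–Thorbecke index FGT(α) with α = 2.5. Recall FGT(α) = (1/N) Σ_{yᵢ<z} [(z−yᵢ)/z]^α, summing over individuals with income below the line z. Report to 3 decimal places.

Below the line: 850, 2000, 2550 (q = 3 of N = 6).
Gap ratios (z−y)/z: (2800−850)/2800 = 0.6964; (2800−2000)/2800 = 0.2857; (2800−2550)/2800 = 0.0893.
Raised to α = 2.5: 0.40475; 0.04363; 0.00238.
Sum = 0.450771; FGT(2.5) = 0.450771 / 6 = 0.075.

0.075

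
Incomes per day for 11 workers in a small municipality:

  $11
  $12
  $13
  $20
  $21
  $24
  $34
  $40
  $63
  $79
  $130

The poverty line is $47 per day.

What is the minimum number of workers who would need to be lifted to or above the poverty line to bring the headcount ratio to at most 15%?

Currently q = 8 of N = 11 are below the line (H = 0.727).
A headcount ratio of at most 15% allows at most ⌊0.15 × 11⌋ = 1 poor workers.
So at least 8 − 1 = 7 must be lifted.

7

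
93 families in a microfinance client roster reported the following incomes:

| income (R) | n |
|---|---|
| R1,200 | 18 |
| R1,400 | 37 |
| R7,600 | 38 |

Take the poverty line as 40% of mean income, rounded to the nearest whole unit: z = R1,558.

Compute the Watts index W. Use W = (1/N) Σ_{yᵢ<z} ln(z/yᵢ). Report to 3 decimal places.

0.093

Poor units: 18×R1,200, 37×R1,400 (q = 55 of N = 93).
ln(z/y) terms: ln(1558/1200) = 0.2611 (×18); ln(1558/1400) = 0.1069 (×37).
W = 8.655901 / 93 = 0.093.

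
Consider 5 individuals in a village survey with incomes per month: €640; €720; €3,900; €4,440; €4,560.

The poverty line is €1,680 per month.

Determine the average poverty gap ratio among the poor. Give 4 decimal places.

Below the line: €640, €720 (q = 2 of N = 5).
Relative gaps: 0.6190, 0.5714; sum = 1.190476.
I averages over the q = 2 poor units only: 1.190476 / 2 = 0.5952.

0.5952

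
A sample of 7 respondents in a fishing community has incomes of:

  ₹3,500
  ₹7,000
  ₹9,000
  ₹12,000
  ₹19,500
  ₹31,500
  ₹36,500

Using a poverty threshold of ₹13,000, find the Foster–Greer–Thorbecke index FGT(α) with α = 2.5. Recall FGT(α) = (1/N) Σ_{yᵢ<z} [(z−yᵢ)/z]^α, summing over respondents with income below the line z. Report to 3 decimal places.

0.094

Poor units: ₹3,500, ₹7,000, ₹9,000, ₹12,000 (q = 4 of N = 7).
Relative gaps: (13000−3500)/13000 = 0.7308; (13000−7000)/13000 = 0.4615; (13000−9000)/13000 = 0.3077; (13000−12000)/13000 = 0.0769.
Raised to α = 2.5: 0.45651; 0.14472; 0.05252; 0.00164.
Sum = 0.655385; FGT(2.5) = 0.655385 / 7 = 0.094.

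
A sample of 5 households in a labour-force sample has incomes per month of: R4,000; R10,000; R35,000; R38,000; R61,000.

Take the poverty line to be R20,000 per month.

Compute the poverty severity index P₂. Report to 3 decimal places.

Below the line: R4,000, R10,000 (q = 2 of N = 5).
Shortfall ratios: (20000−4000)/20000 = 0.8000; (20000−10000)/20000 = 0.5000.
Squared: 0.6400; 0.2500.
Sum = 0.890000; P₂ = 0.890000 / 5 = 0.178.

0.178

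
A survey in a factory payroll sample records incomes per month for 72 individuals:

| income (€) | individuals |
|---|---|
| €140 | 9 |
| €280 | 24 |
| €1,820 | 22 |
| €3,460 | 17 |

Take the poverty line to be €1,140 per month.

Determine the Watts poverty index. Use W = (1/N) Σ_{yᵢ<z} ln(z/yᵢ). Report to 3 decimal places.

0.730

Below the line: 9×€140, 24×€280 (q = 33 of N = 72).
Log gaps: ln(1140/140) = 2.0971 (×9); ln(1140/280) = 1.4040 (×24).
W = 52.570125 / 72 = 0.730.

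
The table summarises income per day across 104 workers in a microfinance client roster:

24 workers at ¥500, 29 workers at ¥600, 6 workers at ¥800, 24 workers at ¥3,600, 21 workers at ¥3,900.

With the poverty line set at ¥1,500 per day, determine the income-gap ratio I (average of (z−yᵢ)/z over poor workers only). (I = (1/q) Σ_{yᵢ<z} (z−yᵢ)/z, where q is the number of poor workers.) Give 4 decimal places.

Poor units: 24×¥500, 29×¥600, 6×¥800 (q = 59 of N = 104).
Shortfall ratios (z−y)/z: 0.6667 (×24), 0.6000 (×29), 0.4667 (×6); sum = 36.200000.
I averages over the q = 59 poor units only: 36.200000 / 59 = 0.6136.

0.6136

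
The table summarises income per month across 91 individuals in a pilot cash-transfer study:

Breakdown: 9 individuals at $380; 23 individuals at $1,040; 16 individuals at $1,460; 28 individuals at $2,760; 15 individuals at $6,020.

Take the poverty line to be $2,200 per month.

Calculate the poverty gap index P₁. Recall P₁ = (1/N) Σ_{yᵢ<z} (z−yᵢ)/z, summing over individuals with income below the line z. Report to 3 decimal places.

0.274

Poor units: 9×$380, 23×$1,040, 16×$1,460 (q = 48 of N = 91).
Relative gaps: (2200−380)/2200 = 0.8273 (×9); (2200−1040)/2200 = 0.5273 (×23); (2200−1460)/2200 = 0.3364 (×16).
Sum of shortfalls = 24.954545; P₁ averages over all N: 24.954545 / 91 = 0.274.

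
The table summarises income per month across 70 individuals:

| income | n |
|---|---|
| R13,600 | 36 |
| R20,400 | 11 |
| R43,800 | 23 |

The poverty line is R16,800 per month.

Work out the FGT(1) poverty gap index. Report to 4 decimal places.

0.0980

Incomes under z: 36×R13,600 (q = 36 of N = 70).
Normalized shortfalls: (16800−13600)/16800 = 0.1905 (×36).
Σ = 6.857143. Dividing by the full population N = 70 gives P₁ = 0.0980.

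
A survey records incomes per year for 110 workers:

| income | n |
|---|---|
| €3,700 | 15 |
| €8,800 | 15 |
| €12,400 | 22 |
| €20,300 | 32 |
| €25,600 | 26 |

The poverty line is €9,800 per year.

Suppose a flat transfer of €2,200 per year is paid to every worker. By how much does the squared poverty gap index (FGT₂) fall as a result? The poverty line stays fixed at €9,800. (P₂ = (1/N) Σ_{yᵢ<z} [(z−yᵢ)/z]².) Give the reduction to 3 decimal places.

Before: below the line — 15×€3,700, 15×€8,800; squared poverty gap index (FGT₂) = 0.05425.
After the €2,200 transfer: below the line — 15×€5,900; squared poverty gap index (FGT₂) = 0.02160.
Reduction = 0.05425 − 0.02160 = 0.033.

0.033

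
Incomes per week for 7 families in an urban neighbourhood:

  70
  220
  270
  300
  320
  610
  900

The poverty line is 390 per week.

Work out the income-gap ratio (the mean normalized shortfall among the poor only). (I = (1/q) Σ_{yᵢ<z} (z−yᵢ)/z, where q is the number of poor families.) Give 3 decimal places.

0.395

Below z: 70, 220, 270, 300, 320 (q = 5 of N = 7).
Relative gaps: 0.8205, 0.4359, 0.3077, 0.2308, 0.1795; sum = 1.974359.
The income-gap ratio divides by q (the poor only): 1.974359 / 5 = 0.395.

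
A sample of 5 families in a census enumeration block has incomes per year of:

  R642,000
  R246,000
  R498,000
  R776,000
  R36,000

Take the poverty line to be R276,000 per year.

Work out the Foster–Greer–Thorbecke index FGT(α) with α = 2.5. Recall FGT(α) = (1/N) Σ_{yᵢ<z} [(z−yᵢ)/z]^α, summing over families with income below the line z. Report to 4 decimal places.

0.1418

Incomes under z: R36,000, R246,000 (q = 2 of N = 5).
Gap ratios (z−y)/z: (276000−36000)/276000 = 0.8696; (276000−246000)/276000 = 0.1087.
Raised to α = 2.5: 0.70511; 0.00390.
Sum = 0.709003; FGT(2.5) = 0.709003 / 5 = 0.1418.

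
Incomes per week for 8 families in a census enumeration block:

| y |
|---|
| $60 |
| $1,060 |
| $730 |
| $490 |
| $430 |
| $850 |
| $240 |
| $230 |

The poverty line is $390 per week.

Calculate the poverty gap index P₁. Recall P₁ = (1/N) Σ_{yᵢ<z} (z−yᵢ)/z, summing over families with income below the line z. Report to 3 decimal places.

Below z: $60, $230, $240 (q = 3 of N = 8).
Gap ratios (z−y)/z: (390−60)/390 = 0.8462; (390−230)/390 = 0.4103; (390−240)/390 = 0.3846.
Sum of shortfalls = 1.641026; P₁ averages over all N: 1.641026 / 8 = 0.205.

0.205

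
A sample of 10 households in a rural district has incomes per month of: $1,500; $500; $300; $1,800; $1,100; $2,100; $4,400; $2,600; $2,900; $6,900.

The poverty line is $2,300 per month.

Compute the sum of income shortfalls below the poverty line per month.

Incomes under z: $300, $500, $1,100, $1,500, $1,800, $2,100 (q = 6 of N = 10).
Individual gaps: 2300−300 = 2000; 2300−500 = 1800; 2300−1100 = 1200; 2300−1500 = 800; 2300−1800 = 500; 2300−2100 = 200.
Aggregate gap = $6,500.

$6,500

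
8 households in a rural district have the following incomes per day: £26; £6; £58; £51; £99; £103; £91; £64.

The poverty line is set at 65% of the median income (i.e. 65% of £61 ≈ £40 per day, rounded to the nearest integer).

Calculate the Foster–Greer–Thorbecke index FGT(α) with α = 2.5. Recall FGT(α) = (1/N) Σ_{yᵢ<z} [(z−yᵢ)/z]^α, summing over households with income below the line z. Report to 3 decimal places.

Below z: £6, £26 (q = 2 of N = 8).
Relative gaps: (40−6)/40 = 0.8500; (40−26)/40 = 0.3500.
Raised to α = 2.5: 0.66611; 0.07247.
Sum = 0.738584; FGT(2.5) = 0.738584 / 8 = 0.092.

0.092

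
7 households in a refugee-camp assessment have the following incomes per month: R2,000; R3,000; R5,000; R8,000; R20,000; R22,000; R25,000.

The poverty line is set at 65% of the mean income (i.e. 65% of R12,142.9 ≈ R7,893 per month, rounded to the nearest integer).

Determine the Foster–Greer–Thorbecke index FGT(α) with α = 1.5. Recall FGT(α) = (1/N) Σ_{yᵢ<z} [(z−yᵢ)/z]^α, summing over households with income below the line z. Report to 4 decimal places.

Below the line: R2,000, R3,000, R5,000 (q = 3 of N = 7).
Normalized shortfalls: (7893−2000)/7893 = 0.7466; (7893−3000)/7893 = 0.6199; (7893−5000)/7893 = 0.3665.
Raised to α = 1.5: 0.64512; 0.48809; 0.22190.
Sum = 1.355112; FGT(1.5) = 1.355112 / 7 = 0.1936.

0.1936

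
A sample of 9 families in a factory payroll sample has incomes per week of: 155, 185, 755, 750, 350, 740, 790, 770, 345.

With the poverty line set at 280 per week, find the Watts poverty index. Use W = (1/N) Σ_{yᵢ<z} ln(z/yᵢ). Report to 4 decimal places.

0.1118

Poor units: 155, 185 (q = 2 of N = 9).
Log gaps: ln(280/155) = 0.5914; ln(280/185) = 0.4144.
W = 1.005798 / 9 = 0.1118.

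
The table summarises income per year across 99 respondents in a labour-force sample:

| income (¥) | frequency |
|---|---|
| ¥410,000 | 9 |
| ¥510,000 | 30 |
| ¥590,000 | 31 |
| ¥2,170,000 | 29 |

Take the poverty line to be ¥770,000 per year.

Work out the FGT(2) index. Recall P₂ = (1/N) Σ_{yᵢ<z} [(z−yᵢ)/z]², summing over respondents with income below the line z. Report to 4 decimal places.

0.0715

Incomes under z: 9×¥410,000, 30×¥510,000, 31×¥590,000 (q = 70 of N = 99).
Normalized shortfalls: (770000−410000)/770000 = 0.4675 (×9); (770000−510000)/770000 = 0.3377 (×30); (770000−590000)/770000 = 0.2338 (×31).
Squared: 0.2186 (×9); 0.1140 (×30); 0.0546 (×31).
Sum = 7.081801; P₂ = 7.081801 / 99 = 0.0715.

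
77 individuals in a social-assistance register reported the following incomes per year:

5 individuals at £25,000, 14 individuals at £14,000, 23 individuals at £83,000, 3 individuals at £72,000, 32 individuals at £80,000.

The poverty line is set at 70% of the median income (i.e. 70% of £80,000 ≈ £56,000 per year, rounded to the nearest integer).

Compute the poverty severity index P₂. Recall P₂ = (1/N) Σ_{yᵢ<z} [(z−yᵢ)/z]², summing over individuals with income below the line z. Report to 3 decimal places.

Below the line: 14×£14,000, 5×£25,000 (q = 19 of N = 77).
Normalized shortfalls: (56000−14000)/56000 = 0.7500 (×14); (56000−25000)/56000 = 0.5536 (×5).
Squared: 0.5625 (×14); 0.3064 (×5).
Sum = 9.407207; P₂ = 9.407207 / 77 = 0.122.

0.122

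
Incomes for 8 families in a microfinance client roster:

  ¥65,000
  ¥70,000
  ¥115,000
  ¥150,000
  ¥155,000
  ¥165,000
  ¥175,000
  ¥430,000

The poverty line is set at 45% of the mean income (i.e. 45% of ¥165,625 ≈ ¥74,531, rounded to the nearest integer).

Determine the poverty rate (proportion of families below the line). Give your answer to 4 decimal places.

2 of the 8 families have income below ¥74,531.
H = 2/8 = 0.2500.

0.2500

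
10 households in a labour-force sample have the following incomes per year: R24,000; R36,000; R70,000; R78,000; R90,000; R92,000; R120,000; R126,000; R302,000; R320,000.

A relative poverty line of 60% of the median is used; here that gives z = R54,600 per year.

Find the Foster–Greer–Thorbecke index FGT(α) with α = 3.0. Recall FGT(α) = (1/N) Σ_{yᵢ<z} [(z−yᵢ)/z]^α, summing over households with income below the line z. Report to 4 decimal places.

Poor units: R24,000, R36,000 (q = 2 of N = 10).
Gap ratios (z−y)/z: (54600−24000)/54600 = 0.5604; (54600−36000)/54600 = 0.3407.
Raised to α = 3.0: 0.17603; 0.03953.
Sum = 0.215563; FGT(3.0) = 0.215563 / 10 = 0.0216.

0.0216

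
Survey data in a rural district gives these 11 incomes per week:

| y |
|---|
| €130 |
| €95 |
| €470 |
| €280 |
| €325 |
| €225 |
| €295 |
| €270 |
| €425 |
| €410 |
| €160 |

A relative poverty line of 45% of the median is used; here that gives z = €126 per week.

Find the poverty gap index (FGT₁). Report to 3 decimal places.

0.022

Below z: €95 (q = 1 of N = 11).
Shortfall ratios: (126−95)/126 = 0.2460.
Sum of shortfalls = 0.246032; P₁ averages over all N: 0.246032 / 11 = 0.022.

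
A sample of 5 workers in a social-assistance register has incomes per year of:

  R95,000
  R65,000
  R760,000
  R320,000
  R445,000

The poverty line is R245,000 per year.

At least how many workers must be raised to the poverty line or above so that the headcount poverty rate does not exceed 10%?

Currently q = 2 of N = 5 are below the line (H = 0.400).
A headcount ratio of at most 10% allows at most ⌊0.10 × 5⌋ = 0 poor workers.
So at least 2 − 0 = 2 must be lifted.

2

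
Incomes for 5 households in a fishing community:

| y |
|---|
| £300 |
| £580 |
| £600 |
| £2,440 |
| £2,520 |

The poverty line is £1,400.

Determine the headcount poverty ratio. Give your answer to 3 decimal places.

0.600

3 of the 5 households have income below £1,400.
H = 3/5 = 0.600.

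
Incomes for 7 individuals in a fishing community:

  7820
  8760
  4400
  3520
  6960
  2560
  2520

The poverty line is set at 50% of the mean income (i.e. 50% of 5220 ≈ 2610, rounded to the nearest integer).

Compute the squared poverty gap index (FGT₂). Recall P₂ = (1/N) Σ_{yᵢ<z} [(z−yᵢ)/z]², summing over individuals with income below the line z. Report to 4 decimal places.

0.0002

Below the line: 2520, 2560 (q = 2 of N = 7).
Gap ratios (z−y)/z: (2610−2520)/2610 = 0.0345; (2610−2560)/2610 = 0.0192.
Squared: 0.0012; 0.0004.
Sum = 0.001556; P₂ = 0.001556 / 7 = 0.0002.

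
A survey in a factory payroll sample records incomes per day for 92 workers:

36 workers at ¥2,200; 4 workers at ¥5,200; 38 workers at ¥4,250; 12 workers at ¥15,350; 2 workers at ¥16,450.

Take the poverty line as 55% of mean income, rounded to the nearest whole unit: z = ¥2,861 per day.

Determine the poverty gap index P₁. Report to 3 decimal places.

0.090

Below the line: 36×¥2,200 (q = 36 of N = 92).
Gap ratios (z−y)/z: (2861−2200)/2861 = 0.2310 (×36).
Σ = 8.317372. Dividing by the full population N = 92 gives P₁ = 0.090.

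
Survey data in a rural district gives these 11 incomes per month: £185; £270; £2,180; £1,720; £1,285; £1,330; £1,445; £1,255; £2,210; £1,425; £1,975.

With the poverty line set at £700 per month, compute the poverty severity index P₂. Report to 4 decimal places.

0.0835

Poor units: £185, £270 (q = 2 of N = 11).
Shortfall ratios: (700−185)/700 = 0.7357; (700−270)/700 = 0.6143.
Squared: 0.5413; 0.3773.
Sum = 0.918622; P₂ = 0.918622 / 11 = 0.0835.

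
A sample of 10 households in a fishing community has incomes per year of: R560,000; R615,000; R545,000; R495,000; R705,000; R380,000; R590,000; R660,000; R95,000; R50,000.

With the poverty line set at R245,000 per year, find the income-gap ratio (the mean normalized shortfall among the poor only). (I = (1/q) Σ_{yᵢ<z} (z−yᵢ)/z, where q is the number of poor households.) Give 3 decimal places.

0.704

Below the line: R50,000, R95,000 (q = 2 of N = 10).
Relative gaps: 0.7959, 0.6122; sum = 1.408163.
The income-gap ratio divides by q (the poor only): 1.408163 / 2 = 0.704.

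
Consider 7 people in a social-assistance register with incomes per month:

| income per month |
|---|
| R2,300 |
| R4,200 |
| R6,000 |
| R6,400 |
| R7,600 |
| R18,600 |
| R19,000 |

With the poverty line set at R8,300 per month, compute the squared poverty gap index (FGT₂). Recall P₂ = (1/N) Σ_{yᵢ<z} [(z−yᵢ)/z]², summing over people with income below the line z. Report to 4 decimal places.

Below the line: R2,300, R4,200, R6,000, R6,400, R7,600 (q = 5 of N = 7).
Relative gaps: (8300−2300)/8300 = 0.7229; (8300−4200)/8300 = 0.4940; (8300−6000)/8300 = 0.2771; (8300−6400)/8300 = 0.2289; (8300−7600)/8300 = 0.0843.
Squared: 0.5226; 0.2440; 0.0768; 0.0524; 0.0071.
Sum = 0.902889; P₂ = 0.902889 / 7 = 0.1290.

0.1290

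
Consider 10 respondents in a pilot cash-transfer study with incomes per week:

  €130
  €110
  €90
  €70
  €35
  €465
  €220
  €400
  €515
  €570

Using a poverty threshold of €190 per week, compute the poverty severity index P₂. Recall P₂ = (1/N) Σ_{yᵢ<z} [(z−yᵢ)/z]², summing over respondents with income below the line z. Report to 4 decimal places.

0.1618

Below the line: €35, €70, €90, €110, €130 (q = 5 of N = 10).
Gap ratios (z−y)/z: (190−35)/190 = 0.8158; (190−70)/190 = 0.6316; (190−90)/190 = 0.5263; (190−110)/190 = 0.4211; (190−130)/190 = 0.3158.
Squared: 0.6655; 0.3989; 0.2770; 0.1773; 0.0997.
Sum = 1.618421; P₂ = 1.618421 / 10 = 0.1618.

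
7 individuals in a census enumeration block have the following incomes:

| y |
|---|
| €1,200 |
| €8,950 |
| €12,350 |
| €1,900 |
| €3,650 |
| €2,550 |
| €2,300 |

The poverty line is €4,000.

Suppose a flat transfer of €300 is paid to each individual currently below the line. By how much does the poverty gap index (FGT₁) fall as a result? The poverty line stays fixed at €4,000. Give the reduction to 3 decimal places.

Before: below the line — €1,200, €1,900, €2,300, €2,550, €3,650; poverty gap index (FGT₁) = 0.30000.
After the €300 transfer: below the line — €1,500, €2,200, €2,600, €2,850, €3,950; poverty gap index (FGT₁) = 0.24643.
Reduction = 0.30000 − 0.24643 = 0.054.

0.054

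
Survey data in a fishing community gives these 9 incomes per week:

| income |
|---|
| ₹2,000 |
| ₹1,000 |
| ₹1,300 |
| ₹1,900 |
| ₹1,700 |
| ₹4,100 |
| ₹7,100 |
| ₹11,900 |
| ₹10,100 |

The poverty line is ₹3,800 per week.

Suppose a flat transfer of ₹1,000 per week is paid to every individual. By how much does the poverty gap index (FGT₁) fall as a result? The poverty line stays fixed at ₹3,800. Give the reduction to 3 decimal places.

Before: below the line — ₹1,000, ₹1,300, ₹1,700, ₹1,900, ₹2,000; poverty gap index (FGT₁) = 0.32456.
After the ₹1,000 transfer: below the line — ₹2,000, ₹2,300, ₹2,700, ₹2,900, ₹3,000; poverty gap index (FGT₁) = 0.17836.
Reduction = 0.32456 − 0.17836 = 0.146.

0.146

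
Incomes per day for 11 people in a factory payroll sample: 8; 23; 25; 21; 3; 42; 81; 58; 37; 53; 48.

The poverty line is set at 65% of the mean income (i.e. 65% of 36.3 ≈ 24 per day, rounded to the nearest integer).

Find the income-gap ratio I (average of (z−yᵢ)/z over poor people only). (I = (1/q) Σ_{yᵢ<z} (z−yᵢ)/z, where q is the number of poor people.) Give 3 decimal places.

Poor units: 3, 8, 21, 23 (q = 4 of N = 11).
Relative gaps: 0.8750, 0.6667, 0.1250, 0.0417; sum = 1.708333.
I averages over the q = 4 poor units only: 1.708333 / 4 = 0.427.

0.427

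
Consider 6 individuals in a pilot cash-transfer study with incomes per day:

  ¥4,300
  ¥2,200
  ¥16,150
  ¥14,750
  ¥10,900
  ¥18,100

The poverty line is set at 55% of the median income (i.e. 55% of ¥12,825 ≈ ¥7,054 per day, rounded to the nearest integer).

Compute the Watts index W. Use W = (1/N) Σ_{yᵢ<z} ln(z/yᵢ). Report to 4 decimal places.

Poor units: ¥2,200, ¥4,300 (q = 2 of N = 6).
ln(z/y) terms: ln(7054/2200) = 1.1651; ln(7054/4300) = 0.4950.
W = 1.660117 / 6 = 0.2767.

0.2767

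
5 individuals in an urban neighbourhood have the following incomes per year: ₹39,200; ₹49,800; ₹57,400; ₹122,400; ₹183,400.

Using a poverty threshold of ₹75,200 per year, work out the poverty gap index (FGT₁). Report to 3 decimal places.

0.211

Incomes under z: ₹39,200, ₹49,800, ₹57,400 (q = 3 of N = 5).
Relative gaps: (75200−39200)/75200 = 0.4787; (75200−49800)/75200 = 0.3378; (75200−57400)/75200 = 0.2367.
Sum of shortfalls = 1.053191; P₁ averages over all N: 1.053191 / 5 = 0.211.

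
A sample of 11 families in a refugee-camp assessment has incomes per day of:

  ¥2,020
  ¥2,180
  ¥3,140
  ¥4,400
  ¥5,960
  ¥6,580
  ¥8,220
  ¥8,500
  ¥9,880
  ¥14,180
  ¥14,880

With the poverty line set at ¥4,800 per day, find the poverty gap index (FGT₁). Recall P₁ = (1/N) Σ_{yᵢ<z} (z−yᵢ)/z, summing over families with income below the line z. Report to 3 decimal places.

0.141

Below z: ¥2,020, ¥2,180, ¥3,140, ¥4,400 (q = 4 of N = 11).
Normalized shortfalls: (4800−2020)/4800 = 0.5792; (4800−2180)/4800 = 0.5458; (4800−3140)/4800 = 0.3458; (4800−4400)/4800 = 0.0833.
Sum of shortfalls = 1.554167; P₁ averages over all N: 1.554167 / 11 = 0.141.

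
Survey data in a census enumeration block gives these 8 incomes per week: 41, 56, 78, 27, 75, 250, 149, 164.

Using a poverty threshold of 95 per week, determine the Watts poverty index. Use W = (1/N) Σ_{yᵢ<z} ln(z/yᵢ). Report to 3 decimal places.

0.383

Below z: 27, 41, 56, 75, 78 (q = 5 of N = 8).
Log shortfalls: ln(95/27) = 1.2580; ln(95/41) = 0.8403; ln(95/56) = 0.5285; ln(95/75) = 0.2364; ln(95/78) = 0.1972.
W = 3.060427 / 8 = 0.383.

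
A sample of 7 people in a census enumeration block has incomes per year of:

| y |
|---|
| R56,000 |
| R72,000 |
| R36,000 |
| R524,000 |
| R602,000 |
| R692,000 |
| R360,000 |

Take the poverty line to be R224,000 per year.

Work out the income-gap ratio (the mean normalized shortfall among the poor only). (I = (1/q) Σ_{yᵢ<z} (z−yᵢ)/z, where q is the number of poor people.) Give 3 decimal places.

0.756

Below z: R36,000, R56,000, R72,000 (q = 3 of N = 7).
Shortfall ratios (z−y)/z: 0.8393, 0.7500, 0.6786; sum = 2.267857.
I averages over the q = 3 poor units only: 2.267857 / 3 = 0.756.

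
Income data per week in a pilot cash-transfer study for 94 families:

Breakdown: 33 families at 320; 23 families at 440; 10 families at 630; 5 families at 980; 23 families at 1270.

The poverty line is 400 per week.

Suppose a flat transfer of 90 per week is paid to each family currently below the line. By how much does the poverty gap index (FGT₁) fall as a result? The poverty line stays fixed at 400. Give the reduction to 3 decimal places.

0.070

Before: below the line — 33×320; poverty gap index (FGT₁) = 0.07021.
After the 90 transfer: below the line — none; poverty gap index (FGT₁) = 0.00000.
Reduction = 0.07021 − 0.00000 = 0.070.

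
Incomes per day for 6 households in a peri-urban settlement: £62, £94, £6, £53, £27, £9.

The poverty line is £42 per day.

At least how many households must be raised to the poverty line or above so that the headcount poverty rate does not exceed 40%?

1

Currently q = 3 of N = 6 are below the line (H = 0.500).
A headcount ratio of at most 40% allows at most ⌊0.40 × 6⌋ = 2 poor households.
So at least 3 − 2 = 1 must be lifted.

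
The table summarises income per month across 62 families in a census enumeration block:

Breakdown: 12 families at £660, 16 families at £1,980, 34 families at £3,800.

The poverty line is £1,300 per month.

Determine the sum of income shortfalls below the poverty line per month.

£7,680

Poor units: 12×£660 (q = 12 of N = 62).
Individual gaps: 12×(1300−660) = 7680.
Aggregate gap = £7,680.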